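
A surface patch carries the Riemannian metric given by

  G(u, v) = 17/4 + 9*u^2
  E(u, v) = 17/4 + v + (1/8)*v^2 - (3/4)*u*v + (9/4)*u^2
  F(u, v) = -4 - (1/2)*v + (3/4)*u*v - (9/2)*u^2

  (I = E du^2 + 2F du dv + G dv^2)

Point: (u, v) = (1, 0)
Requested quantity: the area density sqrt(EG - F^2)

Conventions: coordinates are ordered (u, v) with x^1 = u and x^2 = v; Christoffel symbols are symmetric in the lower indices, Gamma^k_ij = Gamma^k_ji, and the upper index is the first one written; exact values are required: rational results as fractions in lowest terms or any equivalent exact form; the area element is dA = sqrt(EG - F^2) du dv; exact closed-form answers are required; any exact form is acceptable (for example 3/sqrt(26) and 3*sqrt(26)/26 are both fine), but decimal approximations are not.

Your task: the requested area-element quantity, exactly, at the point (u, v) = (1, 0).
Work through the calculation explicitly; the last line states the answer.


E = 13/2, F = -17/2, G = 53/4; EG - F^2 = 111/8

Answer: sqrt(EG - F^2) = sqrt(222)/4


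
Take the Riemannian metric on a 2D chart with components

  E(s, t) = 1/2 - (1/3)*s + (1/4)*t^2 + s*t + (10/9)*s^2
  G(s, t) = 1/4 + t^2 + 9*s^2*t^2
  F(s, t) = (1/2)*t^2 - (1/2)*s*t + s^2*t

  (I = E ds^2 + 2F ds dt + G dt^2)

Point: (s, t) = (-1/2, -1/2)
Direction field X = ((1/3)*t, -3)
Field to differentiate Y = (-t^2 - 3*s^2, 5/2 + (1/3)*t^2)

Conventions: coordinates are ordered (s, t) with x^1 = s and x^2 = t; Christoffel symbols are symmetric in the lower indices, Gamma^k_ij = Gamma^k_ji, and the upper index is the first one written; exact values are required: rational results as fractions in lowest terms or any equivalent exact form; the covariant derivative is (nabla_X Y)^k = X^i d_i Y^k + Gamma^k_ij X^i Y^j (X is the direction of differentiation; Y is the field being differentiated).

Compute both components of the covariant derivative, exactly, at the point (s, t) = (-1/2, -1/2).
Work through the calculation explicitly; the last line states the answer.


E = 181/144, F = -1/8, G = 17/16 at the point
E_s = -35/18, E_t = -3/4, F_s = 3/4, F_t = 0, G_s = -9/4, G_t = -13/4
EG - F^2 = 3041/2304;  g^inv = (2304/3041) * [[17/16, 1/8], [1/8, 181/144]]
first-kind symbols [ij,l] = (1/2)(d_i g_jl + d_j g_il - d_l g_ij): [ss,s] = E_s/2 = -35/36, [ss,t] = F_s - E_t/2 = 9/8, [st,s] = E_t/2 = -3/8, [st,t] = G_s/2 = -9/8, [tt,s] = F_t - G_s/2 = 9/8, [tt,t] = G_t/2 = -13/8
Gamma^s_ij = (G*[ij,s] - F*[ij,t])/(EG - F^2), Gamma^t_ij = (E*[ij,t] - F*[ij,s])/(EG - F^2)
Gamma_sss = -2056/3041, Gamma_sst = -1242/3041, Gamma_stt = 2286/3041, Gamma_tss = 2978/3041, Gamma_tst = -3366/3041, Gamma_ttt = -4382/3041
X = (-1/6, -3), Y = (-1, 31/12) at the point

Answer: (nabla_X Y)^s = -382727/36492, (nabla_X Y)^t = 346189/36492


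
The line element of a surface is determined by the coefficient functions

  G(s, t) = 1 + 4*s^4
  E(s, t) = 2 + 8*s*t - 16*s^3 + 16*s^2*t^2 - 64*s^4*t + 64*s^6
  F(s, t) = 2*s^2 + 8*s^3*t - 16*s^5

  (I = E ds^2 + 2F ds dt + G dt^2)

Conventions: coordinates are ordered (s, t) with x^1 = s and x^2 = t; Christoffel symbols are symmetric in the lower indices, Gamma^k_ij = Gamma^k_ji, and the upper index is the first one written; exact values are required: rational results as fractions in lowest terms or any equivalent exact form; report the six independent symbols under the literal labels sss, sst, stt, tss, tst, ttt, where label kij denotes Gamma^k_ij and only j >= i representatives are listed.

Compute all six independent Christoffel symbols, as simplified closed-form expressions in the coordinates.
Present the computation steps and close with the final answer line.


E = 2 + 8*s*t - 16*s^3 + 16*s^2*t^2 - 64*s^4*t + 64*s^6; F = 2*s^2 + 8*s^3*t - 16*s^5; G = 1 + 4*s^4
Gamma^k_ij = (1/2) g^{kl} (d_i g_jl + d_j g_il - d_l g_ij), with g^inv = (1/(EG-F^2)) [[G, -F], [-F, E]]
first partials: E_s = 8*t - 48*s^2 + 32*s*t^2 - 256*s^3*t + 384*s^5, E_t = 8*s + 32*s^2*t - 64*s^4, F_s = 4*s + 24*s^2*t - 80*s^4, F_t = 8*s^3, G_s = 16*s^3, G_t = 0
D = EG - F^2 = 2 + 8*s*t - 16*s^3 + 16*s^2*t^2 + 4*s^4 - 64*s^4*t + 64*s^6
expanded: Gamma^s_ss = (G E_s - 2F F_s + F E_t)/(2D), Gamma^s_st = (G E_t - F G_s)/(2D), Gamma^s_tt = (2G F_t - G G_s - F G_t)/(2D), Gamma^t_ss = (2E F_s - E E_t - F E_s)/(2D), Gamma^t_st = (E G_s - F E_t)/(2D), Gamma^t_tt = (E G_t - 2F F_t + F G_s)/(2D); substitute and cancel common factors

Answer: Gamma_sss = (96*s^5 - 64*s^3*t - 12*s^2 + 8*s*t^2 + 2*t)/(32*s^6 - 32*s^4*t + 2*s^4 - 8*s^3 + 8*s^2*t^2 + 4*s*t + 1), Gamma_sst = (-16*s^4 + 8*s^2*t + 2*s)/(32*s^6 - 32*s^4*t + 2*s^4 - 8*s^3 + 8*s^2*t^2 + 4*s*t + 1), Gamma_stt = 0, Gamma_tss = (-24*s^4 + 4*s^2*t)/(32*s^6 - 32*s^4*t + 2*s^4 - 8*s^3 + 8*s^2*t^2 + 4*s*t + 1), Gamma_tst = 4*s^3/(32*s^6 - 32*s^4*t + 2*s^4 - 8*s^3 + 8*s^2*t^2 + 4*s*t + 1), Gamma_ttt = 0


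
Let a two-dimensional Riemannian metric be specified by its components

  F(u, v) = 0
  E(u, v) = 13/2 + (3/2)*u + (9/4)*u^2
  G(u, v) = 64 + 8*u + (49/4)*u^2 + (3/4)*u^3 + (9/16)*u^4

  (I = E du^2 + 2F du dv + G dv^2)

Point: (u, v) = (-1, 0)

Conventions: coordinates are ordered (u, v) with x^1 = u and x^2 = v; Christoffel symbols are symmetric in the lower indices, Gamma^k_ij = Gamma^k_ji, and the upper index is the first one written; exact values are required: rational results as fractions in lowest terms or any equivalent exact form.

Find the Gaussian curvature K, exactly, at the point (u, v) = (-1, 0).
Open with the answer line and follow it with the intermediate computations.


Answer: K = -200/9251

E = 29/4, F = 0, G = 1089/16, EG - F^2 = 31581/64 at the point
E_u = -3, E_v = 0, F_u = 0, F_v = 0, G_u = -33/2, G_v = 0
E_vv = 0, F_uv = 0, G_uu = 107/4
Compute both Brioschi determinants and normalise by (EG - F^2)^2.
M1 = [[-E_vv/2 + F_uv - G_uu/2, E_u/2, F_u - E_v/2], [F_v - G_u/2, E, F], [G_v/2, F, G]] = [[-107/8, -3/2, 0], [33/4, 29/4, 0], [0, 0, 1089/16]]; det M1 = -2947923/512
M2 = [[0, E_v/2, G_u/2], [E_v/2, E, F], [G_u/2, F, G]] = [[0, 0, -33/4], [0, 29/4, 0], [-33/4, 0, 1089/16]]; det M2 = -31581/64
det M1 - det M2 = -2695275/512; K = -2695275/512 / (31581/64)^2 = -200/9251


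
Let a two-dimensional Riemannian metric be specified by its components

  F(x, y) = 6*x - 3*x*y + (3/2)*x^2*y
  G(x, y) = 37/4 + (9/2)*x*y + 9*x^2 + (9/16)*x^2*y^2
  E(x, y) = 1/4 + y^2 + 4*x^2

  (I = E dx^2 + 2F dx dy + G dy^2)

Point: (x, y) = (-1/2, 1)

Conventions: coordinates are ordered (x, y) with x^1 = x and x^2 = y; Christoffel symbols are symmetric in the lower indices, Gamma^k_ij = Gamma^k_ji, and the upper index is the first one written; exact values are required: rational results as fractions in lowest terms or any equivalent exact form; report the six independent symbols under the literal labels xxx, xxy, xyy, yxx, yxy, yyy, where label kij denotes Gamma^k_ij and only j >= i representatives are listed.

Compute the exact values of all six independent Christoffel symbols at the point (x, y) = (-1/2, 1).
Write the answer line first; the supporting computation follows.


Answer: Gamma_xxx = -4664/5085, Gamma_xxy = 335/1017, Gamma_xyy = 27491/13560, Gamma_yxx = -32/565, Gamma_yxy = -26/113, Gamma_yyy = 78/565

E = 9/4, F = -9/8, G = 601/64 at the point
E_x = -4, E_y = 2, F_x = 3/2, F_y = 15/8, G_x = -81/16, G_y = -63/32
EG - F^2 = 5085/256;  g^inv = (256/5085) * [[601/64, 9/8], [9/8, 9/4]]
first-kind symbols [ij,l] = (1/2)(d_i g_jl + d_j g_il - d_l g_ij): [xx,x] = E_x/2 = -2, [xx,y] = F_x - E_y/2 = 1/2, [xy,x] = E_y/2 = 1, [xy,y] = G_x/2 = -81/32, [yy,x] = F_y - G_x/2 = 141/32, [yy,y] = G_y/2 = -63/64
Gamma^x_ij = (G*[ij,x] - F*[ij,y])/(EG - F^2), Gamma^y_ij = (E*[ij,y] - F*[ij,x])/(EG - F^2)


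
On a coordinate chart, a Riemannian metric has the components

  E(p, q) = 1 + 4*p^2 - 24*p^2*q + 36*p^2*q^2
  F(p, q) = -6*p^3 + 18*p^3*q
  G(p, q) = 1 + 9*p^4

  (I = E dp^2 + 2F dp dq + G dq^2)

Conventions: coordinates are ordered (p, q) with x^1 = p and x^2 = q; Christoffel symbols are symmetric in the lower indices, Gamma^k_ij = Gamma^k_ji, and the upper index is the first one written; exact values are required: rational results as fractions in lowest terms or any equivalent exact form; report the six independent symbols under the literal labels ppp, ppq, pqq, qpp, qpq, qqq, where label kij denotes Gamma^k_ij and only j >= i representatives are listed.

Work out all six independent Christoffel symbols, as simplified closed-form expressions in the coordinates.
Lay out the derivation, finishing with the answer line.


E = 1 + 4*p^2 - 24*p^2*q + 36*p^2*q^2; F = -6*p^3 + 18*p^3*q; G = 1 + 9*p^4
Gamma^k_ij = (1/2) g^{kl} (d_i g_jl + d_j g_il - d_l g_ij), with g^inv = (1/(EG-F^2)) [[G, -F], [-F, E]]
first partials: E_p = 8*p - 48*p*q + 72*p*q^2, E_q = -24*p^2 + 72*p^2*q, F_p = -18*p^2 + 54*p^2*q, F_q = 18*p^3, G_p = 36*p^3, G_q = 0
D = EG - F^2 = 1 + 4*p^2 - 24*p^2*q + 36*p^2*q^2 + 9*p^4
expanded: Gamma^p_pp = (G E_p - 2F F_p + F E_q)/(2D), Gamma^p_pq = (G E_q - F G_p)/(2D), Gamma^p_qq = (2G F_q - G G_p - F G_q)/(2D), Gamma^q_pp = (2E F_p - E E_q - F E_p)/(2D), Gamma^q_pq = (E G_p - F E_q)/(2D), Gamma^q_qq = (E G_q - 2F F_q + F G_p)/(2D); substitute and cancel common factors

Answer: Gamma_ppp = (36*p*q^2 - 24*p*q + 4*p)/(9*p^4 + 36*p^2*q^2 - 24*p^2*q + 4*p^2 + 1), Gamma_ppq = (36*p^2*q - 12*p^2)/(9*p^4 + 36*p^2*q^2 - 24*p^2*q + 4*p^2 + 1), Gamma_pqq = 0, Gamma_qpp = (18*p^2*q - 6*p^2)/(9*p^4 + 36*p^2*q^2 - 24*p^2*q + 4*p^2 + 1), Gamma_qpq = 18*p^3/(9*p^4 + 36*p^2*q^2 - 24*p^2*q + 4*p^2 + 1), Gamma_qqq = 0


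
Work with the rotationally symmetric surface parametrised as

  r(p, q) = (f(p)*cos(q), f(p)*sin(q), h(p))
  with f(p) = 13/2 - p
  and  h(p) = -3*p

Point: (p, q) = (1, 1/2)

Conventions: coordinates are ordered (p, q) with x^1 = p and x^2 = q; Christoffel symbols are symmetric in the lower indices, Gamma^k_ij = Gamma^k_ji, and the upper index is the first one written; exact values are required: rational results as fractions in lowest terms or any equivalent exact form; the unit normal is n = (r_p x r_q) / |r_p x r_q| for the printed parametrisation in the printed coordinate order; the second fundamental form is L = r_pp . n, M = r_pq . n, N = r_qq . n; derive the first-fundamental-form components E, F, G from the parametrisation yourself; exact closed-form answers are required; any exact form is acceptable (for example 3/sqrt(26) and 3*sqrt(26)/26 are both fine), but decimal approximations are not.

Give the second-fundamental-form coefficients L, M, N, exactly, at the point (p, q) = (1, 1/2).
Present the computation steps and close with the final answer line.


f = 11/2, f' = -1, f'' = 0, h' = -3, h'' = 0
E = 10, F = 0, G = 121/4; answer radicand W^2 = 10
unnormalised second-form numerators: l = 0, m = 0, n = -33/2; L = l/sqrt(10), and similarly M = m/sqrt(W^2), N = n/sqrt(W^2)

Answer: L = 0, M = 0, N = -33*sqrt(10)/20


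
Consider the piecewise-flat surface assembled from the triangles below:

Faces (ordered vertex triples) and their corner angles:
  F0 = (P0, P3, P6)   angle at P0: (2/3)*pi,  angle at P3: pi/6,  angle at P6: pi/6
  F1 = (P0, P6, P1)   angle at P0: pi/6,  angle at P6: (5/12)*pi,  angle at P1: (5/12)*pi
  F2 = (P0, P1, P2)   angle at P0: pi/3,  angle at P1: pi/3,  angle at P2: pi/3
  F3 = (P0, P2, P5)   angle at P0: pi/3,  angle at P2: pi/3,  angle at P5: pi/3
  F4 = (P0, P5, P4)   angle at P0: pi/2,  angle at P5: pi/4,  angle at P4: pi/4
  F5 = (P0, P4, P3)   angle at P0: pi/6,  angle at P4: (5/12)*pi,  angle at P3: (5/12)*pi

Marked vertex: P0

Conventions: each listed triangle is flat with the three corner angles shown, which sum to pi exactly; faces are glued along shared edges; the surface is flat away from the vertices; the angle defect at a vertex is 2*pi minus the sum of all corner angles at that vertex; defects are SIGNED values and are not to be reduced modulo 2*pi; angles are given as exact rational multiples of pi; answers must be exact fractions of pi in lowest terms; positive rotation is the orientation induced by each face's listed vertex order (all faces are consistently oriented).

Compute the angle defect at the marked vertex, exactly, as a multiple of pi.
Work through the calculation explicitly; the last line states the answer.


Sum of corner angles at P0: (13/6)*pi
defect = 2*pi - (13/6)*pi

Answer: defect(P0) = -pi/6


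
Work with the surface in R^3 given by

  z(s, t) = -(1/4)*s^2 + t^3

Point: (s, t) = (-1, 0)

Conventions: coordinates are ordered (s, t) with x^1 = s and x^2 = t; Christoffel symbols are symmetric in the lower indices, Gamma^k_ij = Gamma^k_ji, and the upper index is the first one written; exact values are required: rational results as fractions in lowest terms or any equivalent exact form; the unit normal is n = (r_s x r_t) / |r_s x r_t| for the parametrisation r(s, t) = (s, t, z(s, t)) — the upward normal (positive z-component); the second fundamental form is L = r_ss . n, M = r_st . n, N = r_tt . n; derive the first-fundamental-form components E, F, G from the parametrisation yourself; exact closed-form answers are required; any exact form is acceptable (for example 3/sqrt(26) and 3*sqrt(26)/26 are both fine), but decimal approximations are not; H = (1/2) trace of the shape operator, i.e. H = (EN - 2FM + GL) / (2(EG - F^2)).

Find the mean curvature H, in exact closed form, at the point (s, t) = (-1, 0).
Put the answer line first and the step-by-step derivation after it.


Answer: H = -2*sqrt(5)/25

z_s = 1/2, z_t = 0, z_ss = -1/2, z_st = 0, z_tt = 0
E = 5/4, F = 0, G = 1; answer radicand W^2 = 5/4
unnormalised second-form numerators: l = -1/2, m = 0, n = 0; L = l/sqrt(5/4), and similarly M = m/sqrt(W^2), N = n/sqrt(W^2)
H = (E*n - 2*F*m + G*l) / (2*(EG - F^2)*sqrt(W^2)); E*n - 2*F*m + G*l = -1/2, EG - F^2 = 5/4, so H = (-1/5)/sqrt(5/4)


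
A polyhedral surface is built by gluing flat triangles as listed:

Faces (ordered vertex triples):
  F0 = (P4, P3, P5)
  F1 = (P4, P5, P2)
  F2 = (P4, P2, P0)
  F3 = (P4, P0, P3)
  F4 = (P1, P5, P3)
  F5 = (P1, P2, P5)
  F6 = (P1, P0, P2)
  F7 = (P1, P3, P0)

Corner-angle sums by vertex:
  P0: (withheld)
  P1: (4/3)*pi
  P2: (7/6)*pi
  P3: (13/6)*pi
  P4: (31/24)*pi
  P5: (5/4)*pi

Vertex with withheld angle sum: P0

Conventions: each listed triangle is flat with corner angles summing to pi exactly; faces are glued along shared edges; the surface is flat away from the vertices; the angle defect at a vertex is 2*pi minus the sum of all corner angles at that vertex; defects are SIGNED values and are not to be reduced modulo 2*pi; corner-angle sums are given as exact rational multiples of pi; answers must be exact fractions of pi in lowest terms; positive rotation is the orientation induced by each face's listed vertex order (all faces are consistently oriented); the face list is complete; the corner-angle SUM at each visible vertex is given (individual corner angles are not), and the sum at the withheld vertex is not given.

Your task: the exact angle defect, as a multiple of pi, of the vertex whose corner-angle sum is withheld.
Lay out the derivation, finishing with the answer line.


V = 6, E = 12, F = 8; chi = V - E + F = 2
Gauss-Bonnet: total defect = 2*pi*chi = 4*pi; visible defects sum to (67/24)*pi

Answer: defect(P0) = (29/24)*pi


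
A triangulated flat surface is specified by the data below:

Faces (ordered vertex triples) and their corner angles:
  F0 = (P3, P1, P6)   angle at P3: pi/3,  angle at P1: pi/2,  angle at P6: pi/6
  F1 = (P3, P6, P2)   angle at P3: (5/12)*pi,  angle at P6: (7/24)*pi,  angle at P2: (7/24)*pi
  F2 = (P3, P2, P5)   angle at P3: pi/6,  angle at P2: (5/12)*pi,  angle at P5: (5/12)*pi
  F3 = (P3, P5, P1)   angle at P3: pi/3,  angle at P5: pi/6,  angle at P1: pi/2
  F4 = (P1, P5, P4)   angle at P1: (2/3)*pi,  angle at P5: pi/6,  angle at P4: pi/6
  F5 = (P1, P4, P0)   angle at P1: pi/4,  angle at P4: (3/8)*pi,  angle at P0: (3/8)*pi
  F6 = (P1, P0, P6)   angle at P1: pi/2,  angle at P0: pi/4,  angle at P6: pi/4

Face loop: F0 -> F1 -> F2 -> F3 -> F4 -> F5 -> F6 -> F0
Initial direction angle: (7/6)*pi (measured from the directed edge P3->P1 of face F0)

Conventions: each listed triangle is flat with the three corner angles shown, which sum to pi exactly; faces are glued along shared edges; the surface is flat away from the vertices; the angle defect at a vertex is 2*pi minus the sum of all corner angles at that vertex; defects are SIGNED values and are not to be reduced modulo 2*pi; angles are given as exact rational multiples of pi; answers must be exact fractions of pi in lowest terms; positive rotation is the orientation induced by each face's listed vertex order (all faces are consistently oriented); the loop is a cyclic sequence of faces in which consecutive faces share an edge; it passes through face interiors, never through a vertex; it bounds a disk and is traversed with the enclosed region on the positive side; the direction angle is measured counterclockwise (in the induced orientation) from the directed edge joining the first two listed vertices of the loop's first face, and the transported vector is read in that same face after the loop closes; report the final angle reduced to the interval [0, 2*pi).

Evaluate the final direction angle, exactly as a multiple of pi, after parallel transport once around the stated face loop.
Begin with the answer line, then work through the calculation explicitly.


Answer: final direction angle = (3/2)*pi

enclosed vertex P1: corner angles sum to (29/12)*pi, defect = 2*pi - (29/12)*pi = (-5/12)*pi
enclosed vertex P3: corner angles sum to (5/4)*pi, defect = 2*pi - (5/4)*pi = (3/4)*pi
holonomy = initial angle + sum of enclosed defects (mod 2*pi), positive in the induced orientation
final angle = (7/6)*pi + pi/3 = (3/2)*pi (mod 2*pi)


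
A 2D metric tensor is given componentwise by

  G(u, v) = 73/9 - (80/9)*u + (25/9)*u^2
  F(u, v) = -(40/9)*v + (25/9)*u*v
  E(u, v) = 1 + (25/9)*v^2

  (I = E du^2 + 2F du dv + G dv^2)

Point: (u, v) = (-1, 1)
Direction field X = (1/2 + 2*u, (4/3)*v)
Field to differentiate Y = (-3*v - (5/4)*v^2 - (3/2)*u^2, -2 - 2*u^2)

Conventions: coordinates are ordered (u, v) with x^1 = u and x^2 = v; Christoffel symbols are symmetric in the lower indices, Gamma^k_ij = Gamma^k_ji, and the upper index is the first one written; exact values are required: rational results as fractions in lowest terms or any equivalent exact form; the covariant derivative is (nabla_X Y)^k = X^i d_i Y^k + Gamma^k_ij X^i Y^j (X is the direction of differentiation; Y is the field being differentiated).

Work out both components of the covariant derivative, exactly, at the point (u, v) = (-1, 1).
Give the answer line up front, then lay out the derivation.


Answer: (nabla_X Y)^u = -14663/1218, (nabla_X Y)^v = -3329/609

E = 34/9, F = -65/9, G = 178/9 at the point
E_u = 0, E_v = 50/9, F_u = 25/9, F_v = -65/9, G_u = -130/9, G_v = 0
EG - F^2 = 203/9;  g^inv = (9/203) * [[178/9, 65/9], [65/9, 34/9]]
first-kind symbols [ij,l] = (1/2)(d_i g_jl + d_j g_il - d_l g_ij): [uu,u] = E_u/2 = 0, [uu,v] = F_u - E_v/2 = 0, [uv,u] = E_v/2 = 25/9, [uv,v] = G_u/2 = -65/9, [vv,u] = F_v - G_u/2 = 0, [vv,v] = G_v/2 = 0
Gamma^u_ij = (G*[ij,u] - F*[ij,v])/(EG - F^2), Gamma^v_ij = (E*[ij,v] - F*[ij,u])/(EG - F^2)
Gamma_uuu = 0, Gamma_uuv = 25/203, Gamma_uvv = 0, Gamma_vuu = 0, Gamma_vuv = -65/203, Gamma_vvv = 0
X = (-3/2, 4/3), Y = (-23/4, -4) at the point


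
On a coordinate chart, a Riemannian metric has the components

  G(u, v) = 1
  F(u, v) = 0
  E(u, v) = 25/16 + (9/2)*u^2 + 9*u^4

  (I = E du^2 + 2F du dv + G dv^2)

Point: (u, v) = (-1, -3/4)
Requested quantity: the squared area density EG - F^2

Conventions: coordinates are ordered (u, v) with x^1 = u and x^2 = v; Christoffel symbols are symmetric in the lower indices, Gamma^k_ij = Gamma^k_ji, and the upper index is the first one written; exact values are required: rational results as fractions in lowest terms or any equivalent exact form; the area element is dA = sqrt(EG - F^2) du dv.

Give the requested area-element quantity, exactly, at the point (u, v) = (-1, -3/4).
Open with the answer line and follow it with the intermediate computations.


Answer: EG - F^2 = 241/16

E = 241/16, F = 0, G = 1; EG - F^2 = 241/16


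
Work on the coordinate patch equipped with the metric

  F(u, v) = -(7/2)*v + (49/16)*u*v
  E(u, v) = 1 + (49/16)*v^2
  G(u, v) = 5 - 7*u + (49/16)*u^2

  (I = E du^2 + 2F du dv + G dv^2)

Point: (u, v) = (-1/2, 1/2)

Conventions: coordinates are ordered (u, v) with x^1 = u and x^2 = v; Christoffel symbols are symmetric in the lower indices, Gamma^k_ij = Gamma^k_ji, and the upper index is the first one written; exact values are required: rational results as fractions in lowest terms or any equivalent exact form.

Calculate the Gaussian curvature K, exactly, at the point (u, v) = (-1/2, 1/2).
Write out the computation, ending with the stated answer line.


E = 113/64, F = -161/64, G = 593/64, EG - F^2 = 321/32 at the point
E_u = 0, E_v = 49/16, F_u = 49/32, F_v = -161/32, G_u = -161/16, G_v = 0
E_vv = 49/8, F_uv = 49/16, G_uu = 49/8
Apply the Brioschi formula K = (det M1 - det M2)/(EG - F^2)^2 over the derivative matrices of E, F, G.
M1 = [[-E_vv/2 + F_uv - G_uu/2, E_u/2, F_u - E_v/2], [F_v - G_u/2, E, F], [G_v/2, F, G]] = [[-49/16, 0, 0], [0, 113/64, -161/64], [0, -161/64, 593/64]]; det M1 = -15729/512
M2 = [[0, E_v/2, G_u/2], [E_v/2, E, F], [G_u/2, F, G]] = [[0, 49/32, -161/32], [49/32, 113/64, -161/64], [-161/32, -161/64, 593/64]]; det M2 = -14161/512
det M1 - det M2 = -49/16; K = -49/16 / (321/32)^2 = -3136/103041

Answer: K = -3136/103041


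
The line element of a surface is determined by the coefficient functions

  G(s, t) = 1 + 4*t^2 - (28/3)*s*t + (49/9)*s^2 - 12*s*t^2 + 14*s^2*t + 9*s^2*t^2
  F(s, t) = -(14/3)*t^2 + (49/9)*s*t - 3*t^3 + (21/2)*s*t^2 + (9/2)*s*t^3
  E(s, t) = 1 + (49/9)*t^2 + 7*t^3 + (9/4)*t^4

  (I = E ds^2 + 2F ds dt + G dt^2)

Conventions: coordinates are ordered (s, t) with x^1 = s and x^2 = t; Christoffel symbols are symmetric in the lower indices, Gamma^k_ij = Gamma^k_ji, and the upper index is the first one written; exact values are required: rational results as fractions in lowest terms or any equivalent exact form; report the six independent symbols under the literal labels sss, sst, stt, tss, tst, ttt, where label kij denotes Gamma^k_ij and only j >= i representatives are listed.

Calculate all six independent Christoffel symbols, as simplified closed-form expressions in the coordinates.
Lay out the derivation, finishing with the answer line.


E = 1 + (49/9)*t^2 + 7*t^3 + (9/4)*t^4; F = -(14/3)*t^2 + (49/9)*s*t - 3*t^3 + (21/2)*s*t^2 + (9/2)*s*t^3; G = 1 + 4*t^2 - (28/3)*s*t + (49/9)*s^2 - 12*s*t^2 + 14*s^2*t + 9*s^2*t^2
Gamma^k_ij = (1/2) g^{kl} (d_i g_jl + d_j g_il - d_l g_ij), with g^inv = (1/(EG-F^2)) [[G, -F], [-F, E]]
first partials: E_s = 0, E_t = (98/9)*t + 21*t^2 + 9*t^3, F_s = (49/9)*t + (21/2)*t^2 + (9/2)*t^3, F_t = -(28/3)*t + (49/9)*s - 9*t^2 + 21*s*t + (27/2)*s*t^2, G_s = -(28/3)*t + (98/9)*s - 12*t^2 + 28*s*t + 18*s*t^2, G_t = 8*t - (28/3)*s - 24*s*t + 14*s^2 + 18*s^2*t
D = EG - F^2 = 1 + (85/9)*t^2 - (28/3)*s*t + (49/9)*s^2 + 7*t^3 - 12*s*t^2 + 14*s^2*t + (9/4)*t^4 + 9*s^2*t^2
expanded: Gamma^s_ss = (G E_s - 2F F_s + F E_t)/(2D), Gamma^s_st = (G E_t - F G_s)/(2D), Gamma^s_tt = (2G F_t - G G_s - F G_t)/(2D), Gamma^t_ss = (2E F_s - E E_t - F E_s)/(2D), Gamma^t_st = (E G_s - F E_t)/(2D), Gamma^t_tt = (E G_t - 2F F_t + F G_s)/(2D); substitute and cancel common factors

Answer: Gamma_sss = 0, Gamma_sst = (162*t^3 + 378*t^2 + 196*t)/(324*s^2*t^2 + 504*s^2*t + 196*s^2 - 432*s*t^2 - 336*s*t + 81*t^4 + 252*t^3 + 340*t^2 + 36), Gamma_stt = (162*s*t^2 + 252*s*t - 108*t^2 - 168*t)/(324*s^2*t^2 + 504*s^2*t + 196*s^2 - 432*s*t^2 - 336*s*t + 81*t^4 + 252*t^3 + 340*t^2 + 36), Gamma_tss = 0, Gamma_tst = (324*s*t^2 + 504*s*t + 196*s - 216*t^2 - 168*t)/(324*s^2*t^2 + 504*s^2*t + 196*s^2 - 432*s*t^2 - 336*s*t + 81*t^4 + 252*t^3 + 340*t^2 + 36), Gamma_ttt = (324*s^2*t + 252*s^2 - 432*s*t - 168*s + 144*t)/(324*s^2*t^2 + 504*s^2*t + 196*s^2 - 432*s*t^2 - 336*s*t + 81*t^4 + 252*t^3 + 340*t^2 + 36)


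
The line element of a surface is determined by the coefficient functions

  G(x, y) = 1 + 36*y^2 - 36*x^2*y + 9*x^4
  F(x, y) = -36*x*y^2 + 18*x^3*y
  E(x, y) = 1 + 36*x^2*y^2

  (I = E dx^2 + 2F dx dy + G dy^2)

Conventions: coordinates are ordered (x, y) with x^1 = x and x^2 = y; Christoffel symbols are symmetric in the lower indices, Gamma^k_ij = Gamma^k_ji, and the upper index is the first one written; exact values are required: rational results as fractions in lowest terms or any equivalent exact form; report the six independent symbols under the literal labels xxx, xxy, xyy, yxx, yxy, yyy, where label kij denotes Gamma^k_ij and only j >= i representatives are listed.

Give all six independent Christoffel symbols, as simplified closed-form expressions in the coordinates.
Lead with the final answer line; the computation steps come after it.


Answer: Gamma_xxx = 36*x*y^2/(9*x^4 + 36*x^2*y^2 - 36*x^2*y + 36*y^2 + 1), Gamma_xxy = 36*x^2*y/(9*x^4 + 36*x^2*y^2 - 36*x^2*y + 36*y^2 + 1), Gamma_xyy = -36*x*y/(9*x^4 + 36*x^2*y^2 - 36*x^2*y + 36*y^2 + 1), Gamma_yxx = (18*x^2*y - 36*y^2)/(9*x^4 + 36*x^2*y^2 - 36*x^2*y + 36*y^2 + 1), Gamma_yxy = (18*x^3 - 36*x*y)/(9*x^4 + 36*x^2*y^2 - 36*x^2*y + 36*y^2 + 1), Gamma_yyy = (-18*x^2 + 36*y)/(9*x^4 + 36*x^2*y^2 - 36*x^2*y + 36*y^2 + 1)

E = 1 + 36*x^2*y^2; F = -36*x*y^2 + 18*x^3*y; G = 1 + 36*y^2 - 36*x^2*y + 9*x^4
Gamma^k_ij = (1/2) g^{kl} (d_i g_jl + d_j g_il - d_l g_ij), with g^inv = (1/(EG-F^2)) [[G, -F], [-F, E]]
first partials: E_x = 72*x*y^2, E_y = 72*x^2*y, F_x = -36*y^2 + 54*x^2*y, F_y = -72*x*y + 18*x^3, G_x = -72*x*y + 36*x^3, G_y = 72*y - 36*x^2
D = EG - F^2 = 1 + 36*y^2 - 36*x^2*y + 36*x^2*y^2 + 9*x^4
expanded: Gamma^x_xx = (G E_x - 2F F_x + F E_y)/(2D), Gamma^x_xy = (G E_y - F G_x)/(2D), Gamma^x_yy = (2G F_y - G G_x - F G_y)/(2D), Gamma^y_xx = (2E F_x - E E_y - F E_x)/(2D), Gamma^y_xy = (E G_x - F E_y)/(2D), Gamma^y_yy = (E G_y - 2F F_y + F G_x)/(2D); substitute and cancel common factors


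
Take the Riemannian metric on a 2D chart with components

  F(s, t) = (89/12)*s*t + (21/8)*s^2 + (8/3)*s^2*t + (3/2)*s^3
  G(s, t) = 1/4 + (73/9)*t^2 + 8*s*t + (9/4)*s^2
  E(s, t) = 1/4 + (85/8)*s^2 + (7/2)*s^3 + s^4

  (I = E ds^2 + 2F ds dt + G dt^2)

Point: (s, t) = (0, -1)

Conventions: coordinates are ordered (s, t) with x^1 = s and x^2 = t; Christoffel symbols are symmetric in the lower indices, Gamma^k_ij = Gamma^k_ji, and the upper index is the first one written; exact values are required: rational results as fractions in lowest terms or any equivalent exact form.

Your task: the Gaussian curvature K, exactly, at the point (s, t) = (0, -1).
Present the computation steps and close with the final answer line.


E = 1/4, F = 0, G = 301/36, EG - F^2 = 301/144 at the point
E_s = 0, E_t = 0, F_s = -89/12, F_t = 0, G_s = -8, G_t = -146/9
E_tt = 0, F_st = 89/12, G_ss = 9/2
Using the Brioschi determinant formula for K from the metric derivatives:
M1 = [[-E_tt/2 + F_st - G_ss/2, E_s/2, F_s - E_t/2], [F_t - G_s/2, E, F], [G_t/2, F, G]] = [[31/6, 0, -89/12], [4, 1/4, 0], [-73/9, 0, 301/36]]; det M1 = -407/96
M2 = [[0, E_t/2, G_s/2], [E_t/2, E, F], [G_s/2, F, G]] = [[0, 0, -4], [0, 1/4, 0], [-4, 0, 301/36]]; det M2 = -4
det M1 - det M2 = -23/96; K = -23/96 / (301/144)^2 = -4968/90601

Answer: K = -4968/90601


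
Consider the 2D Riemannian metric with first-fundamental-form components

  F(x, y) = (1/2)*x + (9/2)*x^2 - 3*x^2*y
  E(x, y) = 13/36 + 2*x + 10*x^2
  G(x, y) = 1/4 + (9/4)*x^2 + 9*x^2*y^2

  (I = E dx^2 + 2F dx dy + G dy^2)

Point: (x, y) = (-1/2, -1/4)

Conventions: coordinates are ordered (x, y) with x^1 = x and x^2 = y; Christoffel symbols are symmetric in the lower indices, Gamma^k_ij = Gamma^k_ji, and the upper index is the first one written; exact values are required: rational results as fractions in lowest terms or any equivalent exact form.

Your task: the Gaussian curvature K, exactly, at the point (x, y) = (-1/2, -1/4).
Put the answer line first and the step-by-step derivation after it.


Answer: K = 543132/552049

E = 67/36, F = 17/16, G = 61/64, EG - F^2 = 743/1152 at the point
E_x = -8, E_y = 0, F_x = -19/4, F_y = -3/4, G_x = -45/16, G_y = -9/8
E_yy = 0, F_xy = 3, G_xx = 45/8
By Brioschi, K is (det M1 - det M2) divided by (EG - F^2) squared.
M1 = [[-E_yy/2 + F_xy - G_xx/2, E_x/2, F_x - E_y/2], [F_y - G_x/2, E, F], [G_y/2, F, G]] = [[3/16, -4, -19/4], [21/32, 67/36, 17/16], [-9/16, 17/16, 61/64]]; det M1 = -10049/3072
M2 = [[0, E_y/2, G_x/2], [E_y/2, E, F], [G_x/2, F, G]] = [[0, 0, -45/32], [0, 67/36, 17/16], [-45/32, 17/16, 61/64]]; det M2 = -15075/4096
det M1 - det M2 = 5029/12288; K = 5029/12288 / (743/1152)^2 = 543132/552049


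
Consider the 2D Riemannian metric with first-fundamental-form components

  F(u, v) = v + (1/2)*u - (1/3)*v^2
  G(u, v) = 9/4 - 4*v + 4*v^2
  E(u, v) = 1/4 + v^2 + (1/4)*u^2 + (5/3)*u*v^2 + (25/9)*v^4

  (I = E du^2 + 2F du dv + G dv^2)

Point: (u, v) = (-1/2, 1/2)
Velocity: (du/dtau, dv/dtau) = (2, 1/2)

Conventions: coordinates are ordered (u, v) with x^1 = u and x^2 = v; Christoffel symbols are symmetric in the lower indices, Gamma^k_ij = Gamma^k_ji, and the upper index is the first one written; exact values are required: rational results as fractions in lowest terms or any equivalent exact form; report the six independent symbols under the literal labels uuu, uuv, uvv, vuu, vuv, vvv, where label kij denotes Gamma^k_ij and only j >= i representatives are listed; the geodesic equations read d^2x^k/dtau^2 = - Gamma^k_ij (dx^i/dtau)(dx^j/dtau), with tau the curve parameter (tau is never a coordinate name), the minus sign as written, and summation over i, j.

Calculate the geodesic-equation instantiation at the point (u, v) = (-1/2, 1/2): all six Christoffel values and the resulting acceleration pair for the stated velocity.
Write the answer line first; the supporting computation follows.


Answer: Gamma_uuu = 5/21, Gamma_uuv = 20/13, Gamma_uvv = 120/91, Gamma_vuu = -16/63, Gamma_vuv = -8/39, Gamma_vvv = -16/91; accelerations (d^2u/dtau^2, d^2v/dtau^2) = (-170/39, 172/117)

E = 19/36, F = 1/6, G = 5/4 at the point
E_u = 1/6, E_v = 14/9, F_u = 1/2, F_v = 2/3, G_u = 0, G_v = 0
EG - F^2 = 91/144;  g^inv = (144/91) * [[5/4, -1/6], [-1/6, 19/36]]
first-kind symbols [ij,l] = (1/2)(d_i g_jl + d_j g_il - d_l g_ij): [uu,u] = E_u/2 = 1/12, [uu,v] = F_u - E_v/2 = -5/18, [uv,u] = E_v/2 = 7/9, [uv,v] = G_u/2 = 0, [vv,u] = F_v - G_u/2 = 2/3, [vv,v] = G_v/2 = 0
Gamma^u_ij = (G*[ij,u] - F*[ij,v])/(EG - F^2), Gamma^v_ij = (E*[ij,v] - F*[ij,u])/(EG - F^2)
Gamma_uuu = 5/21, Gamma_uuv = 20/13, Gamma_uvv = 120/91, Gamma_vuu = -16/63, Gamma_vuv = -8/39, Gamma_vvv = -16/91
d^2u/dtau^2 = -(Gamma_uuu*(2)^2 + 2*Gamma_uuv*(2)*(1/2) + Gamma_uvv*(1/2)^2) = -170/39
d^2v/dtau^2 = -(Gamma_vuu*(2)^2 + 2*Gamma_vuv*(2)*(1/2) + Gamma_vvv*(1/2)^2) = 172/117


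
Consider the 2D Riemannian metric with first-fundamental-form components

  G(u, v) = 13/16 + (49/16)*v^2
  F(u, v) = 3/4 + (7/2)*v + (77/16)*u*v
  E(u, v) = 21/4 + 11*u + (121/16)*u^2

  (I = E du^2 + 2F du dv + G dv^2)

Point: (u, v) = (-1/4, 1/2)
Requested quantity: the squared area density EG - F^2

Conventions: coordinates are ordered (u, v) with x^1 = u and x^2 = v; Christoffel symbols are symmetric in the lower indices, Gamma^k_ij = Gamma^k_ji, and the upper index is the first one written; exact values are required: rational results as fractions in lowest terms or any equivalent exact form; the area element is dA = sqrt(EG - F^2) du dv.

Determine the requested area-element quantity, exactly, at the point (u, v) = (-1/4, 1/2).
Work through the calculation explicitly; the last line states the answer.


E = 761/256, F = 243/128, G = 101/64; EG - F^2 = 4453/4096

Answer: EG - F^2 = 4453/4096


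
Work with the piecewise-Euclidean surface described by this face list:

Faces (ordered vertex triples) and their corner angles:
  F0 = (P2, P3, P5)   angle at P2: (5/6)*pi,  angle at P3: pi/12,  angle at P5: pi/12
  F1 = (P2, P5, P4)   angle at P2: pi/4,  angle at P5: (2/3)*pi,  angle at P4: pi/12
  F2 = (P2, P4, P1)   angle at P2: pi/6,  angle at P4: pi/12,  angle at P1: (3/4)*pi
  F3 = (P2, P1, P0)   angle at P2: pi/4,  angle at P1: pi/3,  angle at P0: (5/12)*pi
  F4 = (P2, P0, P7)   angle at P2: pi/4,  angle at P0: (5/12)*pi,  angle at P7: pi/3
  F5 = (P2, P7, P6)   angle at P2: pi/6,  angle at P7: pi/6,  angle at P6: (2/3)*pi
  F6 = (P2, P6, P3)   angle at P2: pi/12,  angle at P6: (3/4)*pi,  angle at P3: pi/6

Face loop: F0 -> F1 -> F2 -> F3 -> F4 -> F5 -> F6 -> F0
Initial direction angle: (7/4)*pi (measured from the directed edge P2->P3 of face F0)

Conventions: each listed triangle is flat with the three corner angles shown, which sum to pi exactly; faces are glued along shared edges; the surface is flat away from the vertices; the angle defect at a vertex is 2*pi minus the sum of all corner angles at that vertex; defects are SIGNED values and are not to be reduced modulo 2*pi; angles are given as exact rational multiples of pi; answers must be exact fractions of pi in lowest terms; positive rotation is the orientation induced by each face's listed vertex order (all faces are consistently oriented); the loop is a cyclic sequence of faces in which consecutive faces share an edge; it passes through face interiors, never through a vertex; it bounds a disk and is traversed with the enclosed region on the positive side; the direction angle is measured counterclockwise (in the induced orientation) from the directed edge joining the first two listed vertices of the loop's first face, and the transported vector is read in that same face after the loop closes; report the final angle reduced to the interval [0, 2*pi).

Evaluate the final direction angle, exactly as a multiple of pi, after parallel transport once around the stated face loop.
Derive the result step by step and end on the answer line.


enclosed vertex P2: corner angles sum to 2*pi, defect = 2*pi - 2*pi = 0
the final direction is the initial angle plus the enclosed defects, taken mod 2*pi in the induced orientation
final angle = (7/4)*pi + 0 = (7/4)*pi (mod 2*pi)

Answer: final direction angle = (7/4)*pi


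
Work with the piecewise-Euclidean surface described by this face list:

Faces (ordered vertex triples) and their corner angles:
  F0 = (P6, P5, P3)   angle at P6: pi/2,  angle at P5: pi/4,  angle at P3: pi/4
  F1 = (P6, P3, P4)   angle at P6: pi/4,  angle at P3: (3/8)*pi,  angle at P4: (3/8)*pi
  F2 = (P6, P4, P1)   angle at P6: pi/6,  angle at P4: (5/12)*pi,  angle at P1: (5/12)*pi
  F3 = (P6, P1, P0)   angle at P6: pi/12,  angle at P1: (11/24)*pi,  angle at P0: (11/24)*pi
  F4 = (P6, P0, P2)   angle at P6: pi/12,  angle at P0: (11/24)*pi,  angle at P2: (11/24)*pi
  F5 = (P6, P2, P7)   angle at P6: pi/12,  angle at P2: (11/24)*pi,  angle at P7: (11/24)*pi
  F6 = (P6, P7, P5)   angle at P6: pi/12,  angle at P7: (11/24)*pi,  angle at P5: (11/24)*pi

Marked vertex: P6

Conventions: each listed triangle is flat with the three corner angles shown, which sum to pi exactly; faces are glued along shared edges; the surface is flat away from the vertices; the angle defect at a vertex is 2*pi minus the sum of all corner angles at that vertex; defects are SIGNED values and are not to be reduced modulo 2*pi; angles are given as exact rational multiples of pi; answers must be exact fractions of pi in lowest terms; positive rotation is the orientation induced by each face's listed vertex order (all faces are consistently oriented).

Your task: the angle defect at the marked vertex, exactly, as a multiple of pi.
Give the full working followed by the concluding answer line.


Sum of corner angles at P6: (5/4)*pi
defect = 2*pi - (5/4)*pi

Answer: defect(P6) = (3/4)*pi


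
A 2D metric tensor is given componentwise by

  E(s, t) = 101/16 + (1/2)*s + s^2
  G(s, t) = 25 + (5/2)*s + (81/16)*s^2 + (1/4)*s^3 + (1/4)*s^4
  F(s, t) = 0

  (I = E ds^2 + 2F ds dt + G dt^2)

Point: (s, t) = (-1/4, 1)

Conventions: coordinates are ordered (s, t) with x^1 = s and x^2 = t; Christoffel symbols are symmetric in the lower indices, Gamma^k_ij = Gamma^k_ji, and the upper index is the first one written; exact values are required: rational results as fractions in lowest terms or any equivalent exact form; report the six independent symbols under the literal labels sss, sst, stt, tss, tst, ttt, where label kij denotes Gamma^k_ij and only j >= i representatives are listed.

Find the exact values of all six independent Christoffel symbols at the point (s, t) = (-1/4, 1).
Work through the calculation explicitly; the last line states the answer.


E = 25/4, F = 0, G = 25281/1024 at the point
E_s = 0, E_t = 0, F_s = 0, F_t = 0, G_s = 0, G_t = 0
EG - F^2 = 632025/4096;  g^inv = (4096/632025) * [[25281/1024, 0], [0, 25/4]]
first-kind symbols [ij,l] = (1/2)(d_i g_jl + d_j g_il - d_l g_ij): [ss,s] = E_s/2 = 0, [ss,t] = F_s - E_t/2 = 0, [st,s] = E_t/2 = 0, [st,t] = G_s/2 = 0, [tt,s] = F_t - G_s/2 = 0, [tt,t] = G_t/2 = 0
Gamma^s_ij = (G*[ij,s] - F*[ij,t])/(EG - F^2), Gamma^t_ij = (E*[ij,t] - F*[ij,s])/(EG - F^2)

Answer: Gamma_sss = 0, Gamma_sst = 0, Gamma_stt = 0, Gamma_tss = 0, Gamma_tst = 0, Gamma_ttt = 0


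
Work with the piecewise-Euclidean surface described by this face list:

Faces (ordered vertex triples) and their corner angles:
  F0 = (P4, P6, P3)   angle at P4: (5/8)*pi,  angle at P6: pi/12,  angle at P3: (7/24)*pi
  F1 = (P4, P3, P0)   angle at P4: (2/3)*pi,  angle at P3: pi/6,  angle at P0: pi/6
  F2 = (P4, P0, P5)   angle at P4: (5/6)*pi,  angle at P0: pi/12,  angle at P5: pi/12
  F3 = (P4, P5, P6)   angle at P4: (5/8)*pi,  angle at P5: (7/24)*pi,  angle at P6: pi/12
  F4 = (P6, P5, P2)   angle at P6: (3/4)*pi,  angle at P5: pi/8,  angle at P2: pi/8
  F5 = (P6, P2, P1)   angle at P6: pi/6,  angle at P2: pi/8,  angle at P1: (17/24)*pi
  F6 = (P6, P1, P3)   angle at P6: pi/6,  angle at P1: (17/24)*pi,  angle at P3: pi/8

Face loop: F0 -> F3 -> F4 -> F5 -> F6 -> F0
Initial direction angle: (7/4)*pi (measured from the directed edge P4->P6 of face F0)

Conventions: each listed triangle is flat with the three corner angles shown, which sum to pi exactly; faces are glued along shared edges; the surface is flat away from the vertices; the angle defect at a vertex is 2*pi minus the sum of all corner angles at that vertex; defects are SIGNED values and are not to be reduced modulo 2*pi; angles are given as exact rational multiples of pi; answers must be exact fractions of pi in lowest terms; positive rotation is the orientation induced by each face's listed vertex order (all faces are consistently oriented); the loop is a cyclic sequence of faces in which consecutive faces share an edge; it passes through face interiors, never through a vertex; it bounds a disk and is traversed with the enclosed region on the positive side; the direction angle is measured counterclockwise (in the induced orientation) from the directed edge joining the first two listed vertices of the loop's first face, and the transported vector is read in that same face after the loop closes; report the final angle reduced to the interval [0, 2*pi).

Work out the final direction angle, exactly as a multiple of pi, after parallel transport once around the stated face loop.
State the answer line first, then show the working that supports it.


Answer: final direction angle = pi/2

enclosed vertex P6: corner angles sum to (5/4)*pi, defect = 2*pi - (5/4)*pi = (3/4)*pi
adding the enclosed defects to the starting angle (mod 2*pi, induced orientation) gives the holonomy
final angle = (7/4)*pi + (3/4)*pi = pi/2 (mod 2*pi)


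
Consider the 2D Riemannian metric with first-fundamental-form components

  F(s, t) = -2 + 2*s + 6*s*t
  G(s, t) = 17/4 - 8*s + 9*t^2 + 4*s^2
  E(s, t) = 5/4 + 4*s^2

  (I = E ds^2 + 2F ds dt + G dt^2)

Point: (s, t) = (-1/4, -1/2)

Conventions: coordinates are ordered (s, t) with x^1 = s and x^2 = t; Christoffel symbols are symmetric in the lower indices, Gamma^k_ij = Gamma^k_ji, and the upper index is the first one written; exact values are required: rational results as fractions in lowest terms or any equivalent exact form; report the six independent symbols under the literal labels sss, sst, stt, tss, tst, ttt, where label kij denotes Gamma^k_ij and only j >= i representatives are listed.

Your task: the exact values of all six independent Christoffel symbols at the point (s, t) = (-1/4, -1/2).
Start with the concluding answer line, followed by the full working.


Answer: Gamma_sss = -24/23, Gamma_sst = -20/23, Gamma_stt = 52/23, Gamma_tss = -52/161, Gamma_tst = -120/161, Gamma_ttt = -10/161

E = 3/2, F = -7/4, G = 35/4 at the point
E_s = -2, E_t = 0, F_s = -1, F_t = -3/2, G_s = -10, G_t = -9
EG - F^2 = 161/16;  g^inv = (16/161) * [[35/4, 7/4], [7/4, 3/2]]
first-kind symbols [ij,l] = (1/2)(d_i g_jl + d_j g_il - d_l g_ij): [ss,s] = E_s/2 = -1, [ss,t] = F_s - E_t/2 = -1, [st,s] = E_t/2 = 0, [st,t] = G_s/2 = -5, [tt,s] = F_t - G_s/2 = 7/2, [tt,t] = G_t/2 = -9/2
Gamma^s_ij = (G*[ij,s] - F*[ij,t])/(EG - F^2), Gamma^t_ij = (E*[ij,t] - F*[ij,s])/(EG - F^2)
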